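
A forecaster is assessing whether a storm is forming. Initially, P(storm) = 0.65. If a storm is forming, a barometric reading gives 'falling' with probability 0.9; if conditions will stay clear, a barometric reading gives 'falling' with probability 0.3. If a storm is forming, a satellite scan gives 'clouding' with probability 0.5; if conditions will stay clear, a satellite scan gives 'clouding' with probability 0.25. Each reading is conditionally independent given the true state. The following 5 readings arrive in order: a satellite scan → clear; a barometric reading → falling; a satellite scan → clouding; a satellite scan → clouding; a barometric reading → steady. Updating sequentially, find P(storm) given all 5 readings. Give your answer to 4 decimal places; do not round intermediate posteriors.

After a satellite scan='clear': P(storm) = 0.5·0.6500 / (0.5·0.6500 + 0.75·0.3500) ≈ 0.5532
After a barometric reading='falling': P(storm) = 0.9·0.5532 / (0.9·0.5532 + 0.3·0.4468) ≈ 0.7879
After a satellite scan='clouding': P(storm) = 0.5·0.7879 / (0.5·0.7879 + 0.25·0.2121) ≈ 0.8814
After a satellite scan='clouding': P(storm) = 0.5·0.8814 / (0.5·0.8814 + 0.25·0.1186) ≈ 0.9369
After a barometric reading='steady': P(storm) = 0.1·0.9369 / (0.1·0.9369 + 0.7·0.0631) ≈ 0.6797

0.6797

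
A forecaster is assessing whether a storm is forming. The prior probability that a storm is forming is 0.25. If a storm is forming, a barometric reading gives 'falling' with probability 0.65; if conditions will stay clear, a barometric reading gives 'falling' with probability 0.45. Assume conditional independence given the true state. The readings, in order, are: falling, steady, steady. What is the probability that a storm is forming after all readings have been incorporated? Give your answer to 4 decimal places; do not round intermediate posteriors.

0.1632

After 'falling': P(storm) = 0.65·0.2500 / (0.65·0.2500 + 0.45·0.7500) ≈ 0.3250
After 'steady': P(storm) = 0.35·0.3250 / (0.35·0.3250 + 0.55·0.6750) ≈ 0.2345
After 'steady': P(storm) = 0.35·0.2345 / (0.35·0.2345 + 0.55·0.7655) ≈ 0.1632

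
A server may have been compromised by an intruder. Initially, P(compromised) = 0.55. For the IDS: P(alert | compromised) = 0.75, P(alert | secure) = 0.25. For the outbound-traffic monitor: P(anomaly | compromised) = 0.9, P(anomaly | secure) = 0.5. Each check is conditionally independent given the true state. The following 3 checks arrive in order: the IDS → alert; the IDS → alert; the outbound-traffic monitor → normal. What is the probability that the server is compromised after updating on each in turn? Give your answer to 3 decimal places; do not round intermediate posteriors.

0.688

Apply Bayes' rule sequentially, carrying P(compromised) forward.
After the IDS='alert': P(compromised) = 0.75·0.5500 / (0.75·0.5500 + 0.25·0.4500) ≈ 0.7857
After the IDS='alert': P(compromised) = 0.75·0.7857 / (0.75·0.7857 + 0.25·0.2143) ≈ 0.9167
After the outbound-traffic monitor='normal': P(compromised) = 0.1·0.9167 / (0.1·0.9167 + 0.5·0.0833) ≈ 0.6875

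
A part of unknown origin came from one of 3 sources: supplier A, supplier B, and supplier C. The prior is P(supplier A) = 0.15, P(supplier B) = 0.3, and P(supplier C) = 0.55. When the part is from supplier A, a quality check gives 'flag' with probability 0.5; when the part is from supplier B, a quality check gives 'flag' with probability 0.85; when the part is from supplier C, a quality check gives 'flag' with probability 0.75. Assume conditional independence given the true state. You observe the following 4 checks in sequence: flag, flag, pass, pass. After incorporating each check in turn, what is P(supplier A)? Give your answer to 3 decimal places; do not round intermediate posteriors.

0.279

After 'flag': normaliser = 0.5·0.1500 + 0.85·0.3000 + 0.75·0.5500; P(supplier A) ≈ 0.1010, P(supplier B) ≈ 0.3434, P(supplier C) ≈ 0.5556
After 'flag': normaliser = 0.5·0.1010 + 0.85·0.3434 + 0.75·0.5556; P(supplier A) ≈ 0.0665, P(supplier B) ≈ 0.3846, P(supplier C) ≈ 0.5489
After 'pass': normaliser = 0.5·0.0665 + 0.15·0.3846 + 0.25·0.5489; P(supplier A) ≈ 0.1458, P(supplier B) ≈ 0.2528, P(supplier C) ≈ 0.6014
After 'pass': normaliser = 0.5·0.1458 + 0.15·0.2528 + 0.25·0.6014; P(supplier A) ≈ 0.2791, P(supplier B) ≈ 0.1452, P(supplier C) ≈ 0.5757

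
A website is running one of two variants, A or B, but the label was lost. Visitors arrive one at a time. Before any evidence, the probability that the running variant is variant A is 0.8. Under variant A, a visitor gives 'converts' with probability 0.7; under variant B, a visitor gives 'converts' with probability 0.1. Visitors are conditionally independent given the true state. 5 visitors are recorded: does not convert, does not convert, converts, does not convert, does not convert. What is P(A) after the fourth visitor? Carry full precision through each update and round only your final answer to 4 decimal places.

0.5091

After 'does not convert': P(A) = 0.3·0.8000 / (0.3·0.8000 + 0.9·0.2000) ≈ 0.5714
After 'does not convert': P(A) = 0.3·0.5714 / (0.3·0.5714 + 0.9·0.4286) ≈ 0.3077
After 'converts': P(A) = 0.7·0.3077 / (0.7·0.3077 + 0.1·0.6923) ≈ 0.7568
After 'does not convert': P(A) = 0.3·0.7568 / (0.3·0.7568 + 0.9·0.2432) ≈ 0.5091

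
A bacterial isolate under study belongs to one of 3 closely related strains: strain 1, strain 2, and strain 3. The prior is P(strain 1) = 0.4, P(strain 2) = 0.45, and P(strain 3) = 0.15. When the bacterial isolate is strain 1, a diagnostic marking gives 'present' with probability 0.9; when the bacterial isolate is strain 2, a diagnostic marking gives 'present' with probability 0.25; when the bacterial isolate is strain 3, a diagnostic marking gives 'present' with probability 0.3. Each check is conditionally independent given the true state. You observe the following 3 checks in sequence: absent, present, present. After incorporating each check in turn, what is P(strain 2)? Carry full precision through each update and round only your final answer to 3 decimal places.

After 'absent': normaliser = 0.1·0.4000 + 0.75·0.4500 + 0.7·0.1500; P(strain 1) ≈ 0.0829, P(strain 2) ≈ 0.6995, P(strain 3) ≈ 0.2176
After 'present': normaliser = 0.9·0.0829 + 0.25·0.6995 + 0.3·0.2176; P(strain 1) ≈ 0.2370, P(strain 2) ≈ 0.5556, P(strain 3) ≈ 0.2074
After 'present': normaliser = 0.9·0.2370 + 0.25·0.5556 + 0.3·0.2074; P(strain 1) ≈ 0.5147, P(strain 2) ≈ 0.3351, P(strain 3) ≈ 0.1501

0.335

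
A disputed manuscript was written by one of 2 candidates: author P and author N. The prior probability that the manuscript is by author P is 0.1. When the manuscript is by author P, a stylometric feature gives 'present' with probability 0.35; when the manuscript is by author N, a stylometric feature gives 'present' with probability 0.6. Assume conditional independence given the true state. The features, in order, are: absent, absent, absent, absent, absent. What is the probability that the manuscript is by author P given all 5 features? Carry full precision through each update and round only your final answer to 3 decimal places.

After 'absent': P(author P) = 0.65·0.1000 / (0.65·0.1000 + 0.4·0.9000) ≈ 0.1529
After 'absent': P(author P) = 0.65·0.1529 / (0.65·0.1529 + 0.4·0.8471) ≈ 0.2268
After 'absent': P(author P) = 0.65·0.2268 / (0.65·0.2268 + 0.4·0.7732) ≈ 0.3229
After 'absent': P(author P) = 0.65·0.3229 / (0.65·0.3229 + 0.4·0.6771) ≈ 0.4365
After 'absent': P(author P) = 0.65·0.4365 / (0.65·0.4365 + 0.4·0.5635) ≈ 0.5573

0.557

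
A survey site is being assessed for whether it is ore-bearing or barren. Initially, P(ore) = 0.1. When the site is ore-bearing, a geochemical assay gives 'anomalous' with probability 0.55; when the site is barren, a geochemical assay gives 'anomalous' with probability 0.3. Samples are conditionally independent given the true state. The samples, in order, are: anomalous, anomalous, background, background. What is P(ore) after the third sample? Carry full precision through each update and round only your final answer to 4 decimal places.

0.1936

After 'anomalous': P(ore) = 0.55·0.1000 / (0.55·0.1000 + 0.3·0.9000) ≈ 0.1692
After 'anomalous': P(ore) = 0.55·0.1692 / (0.55·0.1692 + 0.3·0.8308) ≈ 0.2719
After 'background': P(ore) = 0.45·0.2719 / (0.45·0.2719 + 0.7·0.7281) ≈ 0.1936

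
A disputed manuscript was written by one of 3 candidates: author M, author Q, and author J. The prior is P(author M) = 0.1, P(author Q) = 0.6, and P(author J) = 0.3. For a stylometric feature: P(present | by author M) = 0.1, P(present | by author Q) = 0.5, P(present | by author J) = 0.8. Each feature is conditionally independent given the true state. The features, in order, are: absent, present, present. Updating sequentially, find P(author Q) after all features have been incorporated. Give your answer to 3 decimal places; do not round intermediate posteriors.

After 'absent': normaliser = 0.9·0.1000 + 0.5·0.6000 + 0.2·0.3000; P(author M) ≈ 0.2000, P(author Q) ≈ 0.6667, P(author J) ≈ 0.1333
After 'present': normaliser = 0.1·0.2000 + 0.5·0.6667 + 0.8·0.1333; P(author M) ≈ 0.0435, P(author Q) ≈ 0.7246, P(author J) ≈ 0.2319
After 'present': normaliser = 0.1·0.0435 + 0.5·0.7246 + 0.8·0.2319; P(author M) ≈ 0.0079, P(author Q) ≈ 0.6562, P(author J) ≈ 0.3360

0.656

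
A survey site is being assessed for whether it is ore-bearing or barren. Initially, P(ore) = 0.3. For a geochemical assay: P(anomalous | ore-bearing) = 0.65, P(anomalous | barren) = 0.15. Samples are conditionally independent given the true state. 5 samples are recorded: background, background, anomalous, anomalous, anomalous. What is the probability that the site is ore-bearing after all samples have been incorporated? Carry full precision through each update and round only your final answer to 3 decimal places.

After 'background': P(ore) = 0.35·0.3000 / (0.35·0.3000 + 0.85·0.7000) ≈ 0.1500
After 'background': P(ore) = 0.35·0.1500 / (0.35·0.1500 + 0.85·0.8500) ≈ 0.0677
After 'anomalous': P(ore) = 0.65·0.0677 / (0.65·0.0677 + 0.15·0.9323) ≈ 0.2395
After 'anomalous': P(ore) = 0.65·0.2395 / (0.65·0.2395 + 0.15·0.7605) ≈ 0.5771
After 'anomalous': P(ore) = 0.65·0.5771 / (0.65·0.5771 + 0.15·0.4229) ≈ 0.8553

0.855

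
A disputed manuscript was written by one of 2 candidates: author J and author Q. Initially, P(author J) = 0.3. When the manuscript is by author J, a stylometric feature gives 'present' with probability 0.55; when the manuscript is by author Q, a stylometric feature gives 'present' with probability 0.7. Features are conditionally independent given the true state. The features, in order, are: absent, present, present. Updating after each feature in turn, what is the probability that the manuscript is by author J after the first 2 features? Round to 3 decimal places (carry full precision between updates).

0.336

After 'absent': P(author J) = 0.45·0.3000 / (0.45·0.3000 + 0.3·0.7000) ≈ 0.3913
After 'present': P(author J) = 0.55·0.3913 / (0.55·0.3913 + 0.7·0.6087) ≈ 0.3356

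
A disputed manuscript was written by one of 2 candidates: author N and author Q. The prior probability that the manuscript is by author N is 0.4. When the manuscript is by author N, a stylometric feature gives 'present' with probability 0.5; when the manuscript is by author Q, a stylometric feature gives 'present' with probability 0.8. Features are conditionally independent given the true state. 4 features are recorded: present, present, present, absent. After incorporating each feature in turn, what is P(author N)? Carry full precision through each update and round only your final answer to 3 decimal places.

0.289

After 'present': P(author N) = 0.5·0.4000 / (0.5·0.4000 + 0.8·0.6000) ≈ 0.2941
After 'present': P(author N) = 0.5·0.2941 / (0.5·0.2941 + 0.8·0.7059) ≈ 0.2066
After 'present': P(author N) = 0.5·0.2066 / (0.5·0.2066 + 0.8·0.7934) ≈ 0.1400
After 'absent': P(author N) = 0.5·0.1400 / (0.5·0.1400 + 0.2·0.8600) ≈ 0.2892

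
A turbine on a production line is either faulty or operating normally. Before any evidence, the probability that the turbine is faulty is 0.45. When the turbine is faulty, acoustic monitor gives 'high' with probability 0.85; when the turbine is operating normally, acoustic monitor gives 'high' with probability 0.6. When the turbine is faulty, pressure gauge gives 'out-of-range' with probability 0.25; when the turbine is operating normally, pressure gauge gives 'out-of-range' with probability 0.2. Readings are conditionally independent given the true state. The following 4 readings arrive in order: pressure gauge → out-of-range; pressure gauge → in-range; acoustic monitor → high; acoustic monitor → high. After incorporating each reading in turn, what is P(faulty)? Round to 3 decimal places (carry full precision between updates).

0.658

After pressure gauge='out-of-range': P(faulty) = 0.25·0.4500 / (0.25·0.4500 + 0.2·0.5500) ≈ 0.5056
After pressure gauge='in-range': P(faulty) = 0.75·0.5056 / (0.75·0.5056 + 0.8·0.4944) ≈ 0.4895
After acoustic monitor='high': P(faulty) = 0.85·0.4895 / (0.85·0.4895 + 0.6·0.5105) ≈ 0.5760
After acoustic monitor='high': P(faulty) = 0.85·0.5760 / (0.85·0.5760 + 0.6·0.4240) ≈ 0.6580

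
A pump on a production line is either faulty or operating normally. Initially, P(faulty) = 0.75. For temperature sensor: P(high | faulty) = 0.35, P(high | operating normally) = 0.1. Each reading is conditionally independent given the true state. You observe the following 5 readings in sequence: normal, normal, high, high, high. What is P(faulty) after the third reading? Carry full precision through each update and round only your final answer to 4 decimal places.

Each posterior becomes the prior for the next update.
After 'normal': P(faulty) = 0.65·0.7500 / (0.65·0.7500 + 0.9·0.2500) ≈ 0.6842
After 'normal': P(faulty) = 0.65·0.6842 / (0.65·0.6842 + 0.9·0.3158) ≈ 0.6101
After 'high': P(faulty) = 0.35·0.6101 / (0.35·0.6101 + 0.1·0.3899) ≈ 0.8456

0.8456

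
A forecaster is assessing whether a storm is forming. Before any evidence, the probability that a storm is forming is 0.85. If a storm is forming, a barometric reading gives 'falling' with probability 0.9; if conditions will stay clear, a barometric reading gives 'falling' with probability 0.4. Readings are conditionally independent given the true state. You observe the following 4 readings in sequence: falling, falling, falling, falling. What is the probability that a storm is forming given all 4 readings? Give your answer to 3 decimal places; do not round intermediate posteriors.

0.993

After 'falling': P(storm) = 0.9·0.8500 / (0.9·0.8500 + 0.4·0.1500) ≈ 0.9273
After 'falling': P(storm) = 0.9·0.9273 / (0.9·0.9273 + 0.4·0.0727) ≈ 0.9663
After 'falling': P(storm) = 0.9·0.9663 / (0.9·0.9663 + 0.4·0.0337) ≈ 0.9847
After 'falling': P(storm) = 0.9·0.9847 / (0.9·0.9847 + 0.4·0.0153) ≈ 0.9932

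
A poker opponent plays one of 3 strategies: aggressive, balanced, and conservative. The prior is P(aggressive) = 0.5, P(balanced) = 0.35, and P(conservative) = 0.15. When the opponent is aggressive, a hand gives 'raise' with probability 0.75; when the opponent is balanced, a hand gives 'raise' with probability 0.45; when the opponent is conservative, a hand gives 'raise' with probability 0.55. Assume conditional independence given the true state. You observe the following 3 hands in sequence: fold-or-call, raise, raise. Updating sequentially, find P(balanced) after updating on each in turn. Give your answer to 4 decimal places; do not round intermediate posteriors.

After 'fold-or-call': normaliser = 0.25·0.5000 + 0.55·0.3500 + 0.45·0.1500; P(aggressive) ≈ 0.3247, P(balanced) ≈ 0.5000, P(conservative) ≈ 0.1753
After 'raise': normaliser = 0.75·0.3247 + 0.45·0.5000 + 0.55·0.1753; P(aggressive) ≈ 0.4310, P(balanced) ≈ 0.3983, P(conservative) ≈ 0.1707
After 'raise': normaliser = 0.75·0.4310 + 0.45·0.3983 + 0.55·0.1707; P(aggressive) ≈ 0.5421, P(balanced) ≈ 0.3005, P(conservative) ≈ 0.1574

0.3005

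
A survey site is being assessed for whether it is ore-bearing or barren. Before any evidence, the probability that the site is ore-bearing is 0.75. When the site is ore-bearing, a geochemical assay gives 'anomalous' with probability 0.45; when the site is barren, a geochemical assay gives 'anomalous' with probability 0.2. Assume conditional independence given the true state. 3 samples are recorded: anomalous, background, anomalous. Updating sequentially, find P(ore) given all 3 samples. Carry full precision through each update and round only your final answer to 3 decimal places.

After 'anomalous': P(ore) = 0.45·0.7500 / (0.45·0.7500 + 0.2·0.2500) ≈ 0.8710
After 'background': P(ore) = 0.55·0.8710 / (0.55·0.8710 + 0.8·0.1290) ≈ 0.8227
After 'anomalous': P(ore) = 0.45·0.8227 / (0.45·0.8227 + 0.2·0.1773) ≈ 0.9126

0.913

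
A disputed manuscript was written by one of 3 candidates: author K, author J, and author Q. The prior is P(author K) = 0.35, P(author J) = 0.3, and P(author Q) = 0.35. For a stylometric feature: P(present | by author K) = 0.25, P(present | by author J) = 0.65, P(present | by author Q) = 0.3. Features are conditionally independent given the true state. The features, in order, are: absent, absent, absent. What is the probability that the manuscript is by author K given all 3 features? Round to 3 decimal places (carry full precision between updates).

0.526

After 'absent': normaliser = 0.75·0.3500 + 0.35·0.3000 + 0.7·0.3500; P(author K) ≈ 0.4286, P(author J) ≈ 0.1714, P(author Q) ≈ 0.4000
After 'absent': normaliser = 0.75·0.4286 + 0.35·0.1714 + 0.7·0.4000; P(author K) ≈ 0.4860, P(author J) ≈ 0.0907, P(author Q) ≈ 0.4233
After 'absent': normaliser = 0.75·0.4860 + 0.35·0.0907 + 0.7·0.4233; P(author K) ≈ 0.5263, P(author J) ≈ 0.0458, P(author Q) ≈ 0.4279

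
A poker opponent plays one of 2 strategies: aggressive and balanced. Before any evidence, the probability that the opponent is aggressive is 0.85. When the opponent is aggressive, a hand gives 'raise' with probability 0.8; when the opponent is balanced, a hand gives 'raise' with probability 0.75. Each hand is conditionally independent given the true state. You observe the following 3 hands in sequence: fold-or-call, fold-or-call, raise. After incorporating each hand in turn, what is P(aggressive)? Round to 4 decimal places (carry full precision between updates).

0.7946

Each posterior becomes the prior for the next update.
After 'fold-or-call': P(aggressive) = 0.2·0.8500 / (0.2·0.8500 + 0.25·0.1500) ≈ 0.8193
After 'fold-or-call': P(aggressive) = 0.2·0.8193 / (0.2·0.8193 + 0.25·0.1807) ≈ 0.7839
After 'raise': P(aggressive) = 0.8·0.7839 / (0.8·0.7839 + 0.75·0.2161) ≈ 0.7946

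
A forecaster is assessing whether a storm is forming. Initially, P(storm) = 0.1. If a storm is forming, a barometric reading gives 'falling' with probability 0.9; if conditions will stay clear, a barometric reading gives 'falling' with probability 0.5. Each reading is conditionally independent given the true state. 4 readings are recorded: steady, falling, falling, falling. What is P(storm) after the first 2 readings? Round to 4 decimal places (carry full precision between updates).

0.0385

After 'steady': P(storm) = 0.1·0.1000 / (0.1·0.1000 + 0.5·0.9000) ≈ 0.0217
After 'falling': P(storm) = 0.9·0.0217 / (0.9·0.0217 + 0.5·0.9783) ≈ 0.0385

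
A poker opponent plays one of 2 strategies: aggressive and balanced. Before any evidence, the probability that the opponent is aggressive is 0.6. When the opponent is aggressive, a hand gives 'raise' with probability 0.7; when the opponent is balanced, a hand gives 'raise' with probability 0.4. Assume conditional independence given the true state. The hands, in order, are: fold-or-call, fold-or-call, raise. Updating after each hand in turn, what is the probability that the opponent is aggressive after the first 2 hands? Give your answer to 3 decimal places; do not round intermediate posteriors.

0.273

Apply Bayes' rule sequentially, carrying P(aggressive) forward.
After 'fold-or-call': P(aggressive) = 0.3·0.6000 / (0.3·0.6000 + 0.6·0.4000) ≈ 0.4286
After 'fold-or-call': P(aggressive) = 0.3·0.4286 / (0.3·0.4286 + 0.6·0.5714) ≈ 0.2727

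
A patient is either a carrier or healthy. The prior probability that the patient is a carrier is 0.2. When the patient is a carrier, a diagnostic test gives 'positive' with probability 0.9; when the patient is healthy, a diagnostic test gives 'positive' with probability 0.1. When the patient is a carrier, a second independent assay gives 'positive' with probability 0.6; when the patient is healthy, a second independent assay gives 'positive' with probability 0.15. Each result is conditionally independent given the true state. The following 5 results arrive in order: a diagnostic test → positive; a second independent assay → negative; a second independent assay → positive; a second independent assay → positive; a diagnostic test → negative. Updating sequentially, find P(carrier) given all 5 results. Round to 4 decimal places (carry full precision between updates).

Each posterior becomes the prior for the next update.
After a diagnostic test='positive': P(carrier) = 0.9·0.2000 / (0.9·0.2000 + 0.1·0.8000) ≈ 0.6923
After a second independent assay='negative': P(carrier) = 0.4·0.6923 / (0.4·0.6923 + 0.85·0.3077) ≈ 0.5143
After a second independent assay='positive': P(carrier) = 0.6·0.5143 / (0.6·0.5143 + 0.15·0.4857) ≈ 0.8090
After a second independent assay='positive': P(carrier) = 0.6·0.8090 / (0.6·0.8090 + 0.15·0.1910) ≈ 0.9443
After a diagnostic test='negative': P(carrier) = 0.1·0.9443 / (0.1·0.9443 + 0.9·0.0557) ≈ 0.6531

0.6531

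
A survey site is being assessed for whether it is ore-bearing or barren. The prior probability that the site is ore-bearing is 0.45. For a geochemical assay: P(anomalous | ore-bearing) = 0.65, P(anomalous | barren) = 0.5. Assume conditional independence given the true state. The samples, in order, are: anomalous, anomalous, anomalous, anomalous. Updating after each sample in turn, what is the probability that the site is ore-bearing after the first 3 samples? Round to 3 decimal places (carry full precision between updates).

0.643

After 'anomalous': P(ore) = 0.65·0.4500 / (0.65·0.4500 + 0.5·0.5500) ≈ 0.5154
After 'anomalous': P(ore) = 0.65·0.5154 / (0.65·0.5154 + 0.5·0.4846) ≈ 0.5803
After 'anomalous': P(ore) = 0.65·0.5803 / (0.65·0.5803 + 0.5·0.4197) ≈ 0.6425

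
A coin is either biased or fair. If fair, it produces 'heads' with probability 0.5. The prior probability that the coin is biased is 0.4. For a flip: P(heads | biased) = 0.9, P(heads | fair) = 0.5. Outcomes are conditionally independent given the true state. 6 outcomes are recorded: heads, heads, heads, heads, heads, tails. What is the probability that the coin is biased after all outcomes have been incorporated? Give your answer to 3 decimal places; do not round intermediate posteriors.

After 'heads': P(biased) = 0.9·0.4000 / (0.9·0.4000 + 0.5·0.6000) ≈ 0.5455
After 'heads': P(biased) = 0.9·0.5455 / (0.9·0.5455 + 0.5·0.4545) ≈ 0.6835
After 'heads': P(biased) = 0.9·0.6835 / (0.9·0.6835 + 0.5·0.3165) ≈ 0.7954
After 'heads': P(biased) = 0.9·0.7954 / (0.9·0.7954 + 0.5·0.2046) ≈ 0.8750
After 'heads': P(biased) = 0.9·0.8750 / (0.9·0.8750 + 0.5·0.1250) ≈ 0.9265
After 'tails': P(biased) = 0.1·0.9265 / (0.1·0.9265 + 0.5·0.0735) ≈ 0.7159

0.716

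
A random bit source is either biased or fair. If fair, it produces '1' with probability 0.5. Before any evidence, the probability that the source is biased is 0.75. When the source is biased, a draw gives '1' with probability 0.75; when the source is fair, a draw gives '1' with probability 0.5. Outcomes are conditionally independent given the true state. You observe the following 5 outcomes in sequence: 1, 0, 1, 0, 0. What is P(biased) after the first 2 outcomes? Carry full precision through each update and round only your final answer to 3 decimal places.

0.692

After '1': P(biased) = 0.75·0.7500 / (0.75·0.7500 + 0.5·0.2500) ≈ 0.8182
After '0': P(biased) = 0.25·0.8182 / (0.25·0.8182 + 0.5·0.1818) ≈ 0.6923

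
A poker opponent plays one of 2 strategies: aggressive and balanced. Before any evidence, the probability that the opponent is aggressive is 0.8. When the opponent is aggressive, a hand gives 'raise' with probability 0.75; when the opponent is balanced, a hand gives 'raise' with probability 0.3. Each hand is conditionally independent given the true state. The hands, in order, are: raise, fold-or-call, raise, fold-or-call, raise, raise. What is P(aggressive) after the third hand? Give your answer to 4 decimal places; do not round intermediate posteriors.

0.8993

After 'raise': P(aggressive) = 0.75·0.8000 / (0.75·0.8000 + 0.3·0.2000) ≈ 0.9091
After 'fold-or-call': P(aggressive) = 0.25·0.9091 / (0.25·0.9091 + 0.7·0.0909) ≈ 0.7812
After 'raise': P(aggressive) = 0.75·0.7812 / (0.75·0.7812 + 0.3·0.2188) ≈ 0.8993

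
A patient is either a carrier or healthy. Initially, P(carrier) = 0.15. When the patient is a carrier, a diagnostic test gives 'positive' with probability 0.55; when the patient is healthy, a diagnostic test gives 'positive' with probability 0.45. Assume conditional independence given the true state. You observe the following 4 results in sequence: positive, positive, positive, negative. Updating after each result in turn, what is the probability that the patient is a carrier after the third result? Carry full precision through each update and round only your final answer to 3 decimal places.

0.244

Apply Bayes' rule sequentially, carrying P(carrier) forward.
After 'positive': P(carrier) = 0.55·0.1500 / (0.55·0.1500 + 0.45·0.8500) ≈ 0.1774
After 'positive': P(carrier) = 0.55·0.1774 / (0.55·0.1774 + 0.45·0.8226) ≈ 0.2086
After 'positive': P(carrier) = 0.55·0.2086 / (0.55·0.2086 + 0.45·0.7914) ≈ 0.2437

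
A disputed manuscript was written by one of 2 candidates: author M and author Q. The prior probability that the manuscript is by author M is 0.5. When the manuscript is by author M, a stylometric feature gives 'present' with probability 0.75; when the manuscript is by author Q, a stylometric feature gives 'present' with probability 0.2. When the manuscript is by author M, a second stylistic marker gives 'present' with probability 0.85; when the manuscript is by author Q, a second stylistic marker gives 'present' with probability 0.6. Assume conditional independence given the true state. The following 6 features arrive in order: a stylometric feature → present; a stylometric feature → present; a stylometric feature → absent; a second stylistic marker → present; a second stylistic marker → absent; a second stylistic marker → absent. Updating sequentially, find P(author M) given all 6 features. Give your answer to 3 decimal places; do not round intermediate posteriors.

After a stylometric feature='present': P(author M) = 0.75·0.5000 / (0.75·0.5000 + 0.2·0.5000) ≈ 0.7895
After a stylometric feature='present': P(author M) = 0.75·0.7895 / (0.75·0.7895 + 0.2·0.2105) ≈ 0.9336
After a stylometric feature='absent': P(author M) = 0.25·0.9336 / (0.25·0.9336 + 0.8·0.0664) ≈ 0.8146
After a second stylistic marker='present': P(author M) = 0.85·0.8146 / (0.85·0.8146 + 0.6·0.1854) ≈ 0.8616
After a second stylistic marker='absent': P(author M) = 0.15·0.8616 / (0.15·0.8616 + 0.4·0.1384) ≈ 0.7001
After a second stylistic marker='absent': P(author M) = 0.15·0.7001 / (0.15·0.7001 + 0.4·0.2999) ≈ 0.4668

0.467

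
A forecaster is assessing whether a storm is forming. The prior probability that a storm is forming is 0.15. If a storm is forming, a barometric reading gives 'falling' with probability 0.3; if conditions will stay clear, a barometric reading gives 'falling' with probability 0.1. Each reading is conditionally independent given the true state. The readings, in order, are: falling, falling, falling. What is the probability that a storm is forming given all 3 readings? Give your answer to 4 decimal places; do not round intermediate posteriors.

0.8265

Each posterior becomes the prior for the next update.
After 'falling': P(storm) = 0.3·0.1500 / (0.3·0.1500 + 0.1·0.8500) ≈ 0.3462
After 'falling': P(storm) = 0.3·0.3462 / (0.3·0.3462 + 0.1·0.6538) ≈ 0.6136
After 'falling': P(storm) = 0.3·0.6136 / (0.3·0.6136 + 0.1·0.3864) ≈ 0.8265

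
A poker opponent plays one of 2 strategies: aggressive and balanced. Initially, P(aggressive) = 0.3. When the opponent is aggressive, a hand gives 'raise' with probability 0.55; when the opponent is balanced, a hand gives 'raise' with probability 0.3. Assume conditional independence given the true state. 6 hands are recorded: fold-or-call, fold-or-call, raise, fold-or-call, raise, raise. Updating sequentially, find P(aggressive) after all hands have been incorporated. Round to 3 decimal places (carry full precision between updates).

Each posterior becomes the prior for the next update.
After 'fold-or-call': P(aggressive) = 0.45·0.3000 / (0.45·0.3000 + 0.7·0.7000) ≈ 0.2160
After 'fold-or-call': P(aggressive) = 0.45·0.2160 / (0.45·0.2160 + 0.7·0.7840) ≈ 0.1505
After 'raise': P(aggressive) = 0.55·0.1505 / (0.55·0.1505 + 0.3·0.8495) ≈ 0.2451
After 'fold-or-call': P(aggressive) = 0.45·0.2451 / (0.45·0.2451 + 0.7·0.7549) ≈ 0.1727
After 'raise': P(aggressive) = 0.55·0.1727 / (0.55·0.1727 + 0.3·0.8273) ≈ 0.2768
After 'raise': P(aggressive) = 0.55·0.2768 / (0.55·0.2768 + 0.3·0.7232) ≈ 0.4123

0.412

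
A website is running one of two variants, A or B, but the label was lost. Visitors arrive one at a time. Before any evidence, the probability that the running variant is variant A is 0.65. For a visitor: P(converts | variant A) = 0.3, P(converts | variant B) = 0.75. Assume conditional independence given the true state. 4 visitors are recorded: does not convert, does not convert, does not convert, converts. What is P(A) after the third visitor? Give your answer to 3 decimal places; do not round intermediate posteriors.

After 'does not convert': P(A) = 0.7·0.6500 / (0.7·0.6500 + 0.25·0.3500) ≈ 0.8387
After 'does not convert': P(A) = 0.7·0.8387 / (0.7·0.8387 + 0.25·0.1613) ≈ 0.9357
After 'does not convert': P(A) = 0.7·0.9357 / (0.7·0.9357 + 0.25·0.0643) ≈ 0.9761

0.976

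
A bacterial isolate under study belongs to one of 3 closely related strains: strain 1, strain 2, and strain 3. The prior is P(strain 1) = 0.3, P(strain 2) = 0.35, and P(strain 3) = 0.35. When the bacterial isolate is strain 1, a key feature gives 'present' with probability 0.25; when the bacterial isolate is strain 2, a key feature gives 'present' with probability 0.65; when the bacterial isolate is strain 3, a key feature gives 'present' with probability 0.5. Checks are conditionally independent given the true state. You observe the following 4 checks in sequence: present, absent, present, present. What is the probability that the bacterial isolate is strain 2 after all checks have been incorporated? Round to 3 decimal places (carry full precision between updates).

Each posterior becomes the prior for the next update.
After 'present': normaliser = 0.25·0.3000 + 0.65·0.3500 + 0.5·0.3500; P(strain 1) ≈ 0.1571, P(strain 2) ≈ 0.4764, P(strain 3) ≈ 0.3665
After 'absent': normaliser = 0.75·0.1571 + 0.35·0.4764 + 0.5·0.3665; P(strain 1) ≈ 0.2518, P(strain 2) ≈ 0.3565, P(strain 3) ≈ 0.3917
After 'present': normaliser = 0.25·0.2518 + 0.65·0.3565 + 0.5·0.3917; P(strain 1) ≈ 0.1283, P(strain 2) ≈ 0.4724, P(strain 3) ≈ 0.3993
After 'present': normaliser = 0.25·0.1283 + 0.65·0.4724 + 0.5·0.3993; P(strain 1) ≈ 0.0596, P(strain 2) ≈ 0.5699, P(strain 3) ≈ 0.3706

0.570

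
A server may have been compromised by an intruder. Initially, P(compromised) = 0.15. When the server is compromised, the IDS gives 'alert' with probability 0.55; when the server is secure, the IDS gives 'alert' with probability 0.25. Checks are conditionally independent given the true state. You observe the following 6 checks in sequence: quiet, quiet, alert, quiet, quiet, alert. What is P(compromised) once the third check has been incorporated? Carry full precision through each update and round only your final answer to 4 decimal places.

Apply Bayes' rule sequentially, carrying P(compromised) forward.
After 'quiet': P(compromised) = 0.45·0.1500 / (0.45·0.1500 + 0.75·0.8500) ≈ 0.0957
After 'quiet': P(compromised) = 0.45·0.0957 / (0.45·0.0957 + 0.75·0.9043) ≈ 0.0597
After 'alert': P(compromised) = 0.55·0.0597 / (0.55·0.0597 + 0.25·0.9403) ≈ 0.1226

0.1226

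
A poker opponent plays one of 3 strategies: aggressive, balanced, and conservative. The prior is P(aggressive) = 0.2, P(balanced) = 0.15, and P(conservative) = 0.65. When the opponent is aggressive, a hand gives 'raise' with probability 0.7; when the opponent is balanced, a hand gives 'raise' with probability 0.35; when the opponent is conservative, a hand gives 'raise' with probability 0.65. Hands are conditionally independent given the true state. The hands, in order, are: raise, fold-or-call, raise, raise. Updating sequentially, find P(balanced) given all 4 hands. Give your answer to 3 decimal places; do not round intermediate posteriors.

After 'raise': normaliser = 0.7·0.2000 + 0.35·0.1500 + 0.65·0.6500; P(aggressive) ≈ 0.2276, P(balanced) ≈ 0.0854, P(conservative) ≈ 0.6870
After 'fold-or-call': normaliser = 0.3·0.2276 + 0.65·0.0854 + 0.35·0.6870; P(aggressive) ≈ 0.1875, P(balanced) ≈ 0.1523, P(conservative) ≈ 0.6602
After 'raise': normaliser = 0.7·0.1875 + 0.35·0.1523 + 0.65·0.6602; P(aggressive) ≈ 0.2139, P(balanced) ≈ 0.0869, P(conservative) ≈ 0.6992
After 'raise': normaliser = 0.7·0.2139 + 0.35·0.0869 + 0.65·0.6992; P(aggressive) ≈ 0.2359, P(balanced) ≈ 0.0479, P(conservative) ≈ 0.7162

0.048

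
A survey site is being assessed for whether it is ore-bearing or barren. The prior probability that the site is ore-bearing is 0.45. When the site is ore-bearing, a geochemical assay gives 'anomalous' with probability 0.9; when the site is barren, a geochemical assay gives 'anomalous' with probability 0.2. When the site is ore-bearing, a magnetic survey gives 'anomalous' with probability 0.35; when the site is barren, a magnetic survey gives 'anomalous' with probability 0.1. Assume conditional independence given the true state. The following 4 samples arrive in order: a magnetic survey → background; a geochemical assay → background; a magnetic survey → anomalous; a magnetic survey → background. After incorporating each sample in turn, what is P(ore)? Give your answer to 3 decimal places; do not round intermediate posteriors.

After a magnetic survey='background': P(ore) = 0.65·0.4500 / (0.65·0.4500 + 0.9·0.5500) ≈ 0.3714
After a geochemical assay='background': P(ore) = 0.1·0.3714 / (0.1·0.3714 + 0.8·0.6286) ≈ 0.0688
After a magnetic survey='anomalous': P(ore) = 0.35·0.0688 / (0.35·0.0688 + 0.1·0.9312) ≈ 0.2054
After a magnetic survey='background': P(ore) = 0.65·0.2054 / (0.65·0.2054 + 0.9·0.7946) ≈ 0.1573

0.157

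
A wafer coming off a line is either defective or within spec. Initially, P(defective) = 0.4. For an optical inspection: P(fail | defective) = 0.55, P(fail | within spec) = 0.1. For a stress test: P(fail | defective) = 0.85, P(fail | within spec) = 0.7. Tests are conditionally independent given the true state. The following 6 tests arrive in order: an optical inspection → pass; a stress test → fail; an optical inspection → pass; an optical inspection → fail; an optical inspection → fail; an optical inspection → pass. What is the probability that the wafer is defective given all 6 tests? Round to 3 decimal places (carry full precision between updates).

0.754

Each posterior becomes the prior for the next update.
After an optical inspection='pass': P(defective) = 0.45·0.4000 / (0.45·0.4000 + 0.9·0.6000) ≈ 0.2500
After a stress test='fail': P(defective) = 0.85·0.2500 / (0.85·0.2500 + 0.7·0.7500) ≈ 0.2881
After an optical inspection='pass': P(defective) = 0.45·0.2881 / (0.45·0.2881 + 0.9·0.7119) ≈ 0.1683
After an optical inspection='fail': P(defective) = 0.55·0.1683 / (0.55·0.1683 + 0.1·0.8317) ≈ 0.5268
After an optical inspection='fail': P(defective) = 0.55·0.5268 / (0.55·0.5268 + 0.1·0.4732) ≈ 0.8596
After an optical inspection='pass': P(defective) = 0.45·0.8596 / (0.45·0.8596 + 0.9·0.1404) ≈ 0.7538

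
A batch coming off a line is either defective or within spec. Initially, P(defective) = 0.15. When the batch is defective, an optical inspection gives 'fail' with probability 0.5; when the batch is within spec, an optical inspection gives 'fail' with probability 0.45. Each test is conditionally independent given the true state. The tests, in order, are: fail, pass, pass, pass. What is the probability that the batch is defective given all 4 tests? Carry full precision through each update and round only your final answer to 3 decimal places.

0.128

After 'fail': P(defective) = 0.5·0.1500 / (0.5·0.1500 + 0.45·0.8500) ≈ 0.1639
After 'pass': P(defective) = 0.5·0.1639 / (0.5·0.1639 + 0.55·0.8361) ≈ 0.1513
After 'pass': P(defective) = 0.5·0.1513 / (0.5·0.1513 + 0.55·0.8487) ≈ 0.1395
After 'pass': P(defective) = 0.5·0.1395 / (0.5·0.1395 + 0.55·0.8605) ≈ 0.1284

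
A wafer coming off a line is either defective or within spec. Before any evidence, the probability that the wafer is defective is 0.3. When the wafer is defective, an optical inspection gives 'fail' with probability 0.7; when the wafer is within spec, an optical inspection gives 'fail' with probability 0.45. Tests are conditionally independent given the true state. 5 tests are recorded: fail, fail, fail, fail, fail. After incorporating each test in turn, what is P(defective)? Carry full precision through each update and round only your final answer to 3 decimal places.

0.796

After 'fail': P(defective) = 0.7·0.3000 / (0.7·0.3000 + 0.45·0.7000) ≈ 0.4000
After 'fail': P(defective) = 0.7·0.4000 / (0.7·0.4000 + 0.45·0.6000) ≈ 0.5091
After 'fail': P(defective) = 0.7·0.5091 / (0.7·0.5091 + 0.45·0.4909) ≈ 0.6173
After 'fail': P(defective) = 0.7·0.6173 / (0.7·0.6173 + 0.45·0.3827) ≈ 0.7150
After 'fail': P(defective) = 0.7·0.7150 / (0.7·0.7150 + 0.45·0.2850) ≈ 0.7961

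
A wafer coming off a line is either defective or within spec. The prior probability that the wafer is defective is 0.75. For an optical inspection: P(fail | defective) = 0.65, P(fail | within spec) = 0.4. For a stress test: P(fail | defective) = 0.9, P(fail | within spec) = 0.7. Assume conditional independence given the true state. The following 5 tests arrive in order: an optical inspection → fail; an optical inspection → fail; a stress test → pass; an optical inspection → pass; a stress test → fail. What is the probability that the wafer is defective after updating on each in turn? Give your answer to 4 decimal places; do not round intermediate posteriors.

0.6645

After an optical inspection='fail': P(defective) = 0.65·0.7500 / (0.65·0.7500 + 0.4·0.2500) ≈ 0.8298
After an optical inspection='fail': P(defective) = 0.65·0.8298 / (0.65·0.8298 + 0.4·0.1702) ≈ 0.8879
After a stress test='pass': P(defective) = 0.1·0.8879 / (0.1·0.8879 + 0.3·0.1121) ≈ 0.7253
After an optical inspection='pass': P(defective) = 0.35·0.7253 / (0.35·0.7253 + 0.6·0.2747) ≈ 0.6064
After a stress test='fail': P(defective) = 0.9·0.6064 / (0.9·0.6064 + 0.7·0.3936) ≈ 0.6645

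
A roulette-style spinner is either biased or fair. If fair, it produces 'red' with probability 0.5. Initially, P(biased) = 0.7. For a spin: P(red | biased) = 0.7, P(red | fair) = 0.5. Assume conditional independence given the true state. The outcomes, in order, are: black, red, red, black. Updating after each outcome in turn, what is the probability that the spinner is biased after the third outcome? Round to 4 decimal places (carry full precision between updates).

0.7329

After 'black': P(biased) = 0.3·0.7000 / (0.3·0.7000 + 0.5·0.3000) ≈ 0.5833
After 'red': P(biased) = 0.7·0.5833 / (0.7·0.5833 + 0.5·0.4167) ≈ 0.6622
After 'red': P(biased) = 0.7·0.6622 / (0.7·0.6622 + 0.5·0.3378) ≈ 0.7329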